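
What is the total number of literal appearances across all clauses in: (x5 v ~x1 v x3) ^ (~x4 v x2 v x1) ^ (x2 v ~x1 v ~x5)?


Clause lengths: 3, 3, 3.
Sum = 3 + 3 + 3 = 9.

9


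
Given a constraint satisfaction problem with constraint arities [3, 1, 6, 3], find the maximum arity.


The arities are: 3, 1, 6, 3.
Scan for the maximum value.
Maximum arity = 6.

6


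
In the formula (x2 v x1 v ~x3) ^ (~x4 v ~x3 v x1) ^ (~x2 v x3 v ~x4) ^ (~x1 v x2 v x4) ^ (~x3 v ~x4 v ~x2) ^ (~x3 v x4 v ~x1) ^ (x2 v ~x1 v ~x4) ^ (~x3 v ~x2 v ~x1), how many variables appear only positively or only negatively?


A pure literal appears in only one polarity across all clauses.
No pure literals found.
Count = 0.

0


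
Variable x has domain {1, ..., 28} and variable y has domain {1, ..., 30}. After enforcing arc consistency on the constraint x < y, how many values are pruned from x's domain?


For the constraint x < y, x needs a supporting value in y's domain.
x can be at most 29 (one less than y's maximum).
Valid x values from domain: 28 out of 28.
Pruned = 28 - 28 = 0.

0


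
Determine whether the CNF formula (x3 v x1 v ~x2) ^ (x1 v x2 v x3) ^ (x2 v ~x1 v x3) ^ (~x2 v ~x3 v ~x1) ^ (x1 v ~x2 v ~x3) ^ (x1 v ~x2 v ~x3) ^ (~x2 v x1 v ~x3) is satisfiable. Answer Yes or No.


Check all 8 possible truth assignments.
Number of satisfying assignments found: 3.
The formula is satisfiable.

Yes


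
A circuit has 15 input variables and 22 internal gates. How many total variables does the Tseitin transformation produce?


The Tseitin transformation introduces one auxiliary variable per gate.
Total variables = inputs + gates = 15 + 22 = 37.

37


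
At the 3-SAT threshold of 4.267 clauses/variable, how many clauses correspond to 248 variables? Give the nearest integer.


The 3-SAT phase transition occurs at approximately 4.267 clauses per variable.
m = 4.267 * 248 = 1058.216.
Rounded to nearest integer: 1058.

1058


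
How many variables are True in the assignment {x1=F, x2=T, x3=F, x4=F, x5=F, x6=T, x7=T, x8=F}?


The weight is the number of variables assigned True.
True variables: x2, x6, x7.
Weight = 3.

3


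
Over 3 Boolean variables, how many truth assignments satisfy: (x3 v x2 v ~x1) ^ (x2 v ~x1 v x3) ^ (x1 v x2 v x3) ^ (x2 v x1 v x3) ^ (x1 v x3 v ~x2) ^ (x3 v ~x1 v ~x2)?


Enumerate all 8 truth assignments over 3 variables.
Test each against every clause.
Satisfying assignments found: 4.

4


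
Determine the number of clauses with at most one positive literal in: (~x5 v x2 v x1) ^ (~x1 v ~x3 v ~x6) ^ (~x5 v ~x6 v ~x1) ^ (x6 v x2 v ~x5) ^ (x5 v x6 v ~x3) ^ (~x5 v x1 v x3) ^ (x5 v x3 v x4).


A Horn clause has at most one positive literal.
Clause 1: 2 positive lit(s) -> not Horn
Clause 2: 0 positive lit(s) -> Horn
Clause 3: 0 positive lit(s) -> Horn
Clause 4: 2 positive lit(s) -> not Horn
Clause 5: 2 positive lit(s) -> not Horn
Clause 6: 2 positive lit(s) -> not Horn
Clause 7: 3 positive lit(s) -> not Horn
Total Horn clauses = 2.

2


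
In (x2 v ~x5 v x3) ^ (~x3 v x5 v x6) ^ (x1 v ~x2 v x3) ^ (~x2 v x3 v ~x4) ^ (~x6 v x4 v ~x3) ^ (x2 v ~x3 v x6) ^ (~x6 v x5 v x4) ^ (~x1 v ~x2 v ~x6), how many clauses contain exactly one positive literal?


A definite clause has exactly one positive literal.
Clause 1: 2 positive -> not definite
Clause 2: 2 positive -> not definite
Clause 3: 2 positive -> not definite
Clause 4: 1 positive -> definite
Clause 5: 1 positive -> definite
Clause 6: 2 positive -> not definite
Clause 7: 2 positive -> not definite
Clause 8: 0 positive -> not definite
Definite clause count = 2.

2


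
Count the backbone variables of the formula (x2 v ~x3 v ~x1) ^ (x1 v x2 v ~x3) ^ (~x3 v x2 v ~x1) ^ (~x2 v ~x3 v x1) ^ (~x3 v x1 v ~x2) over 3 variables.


Find all satisfying assignments: 5 model(s).
Check which variables have the same value in every model.
No variable is fixed across all models.
Backbone size = 0.

0


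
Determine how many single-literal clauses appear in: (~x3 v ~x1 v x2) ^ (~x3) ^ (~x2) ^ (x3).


A unit clause contains exactly one literal.
Unit clauses found: (~x3), (~x2), (x3).
Count = 3.

3


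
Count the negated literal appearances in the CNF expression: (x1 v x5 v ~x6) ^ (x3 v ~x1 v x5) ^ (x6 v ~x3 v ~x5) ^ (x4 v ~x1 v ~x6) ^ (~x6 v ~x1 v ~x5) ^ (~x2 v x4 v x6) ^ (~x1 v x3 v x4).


Scan each clause for negated literals.
Clause 1: 1 negative; Clause 2: 1 negative; Clause 3: 2 negative; Clause 4: 2 negative; Clause 5: 3 negative; Clause 6: 1 negative; Clause 7: 1 negative.
Total negative literal occurrences = 11.

11


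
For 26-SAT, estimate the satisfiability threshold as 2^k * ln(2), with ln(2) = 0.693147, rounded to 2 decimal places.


Using the asymptotic formula: threshold ~ 2^k * ln(2).
2^26 = 67108864.
67108864 * 0.693147 = 46516307.76.

46516307.76


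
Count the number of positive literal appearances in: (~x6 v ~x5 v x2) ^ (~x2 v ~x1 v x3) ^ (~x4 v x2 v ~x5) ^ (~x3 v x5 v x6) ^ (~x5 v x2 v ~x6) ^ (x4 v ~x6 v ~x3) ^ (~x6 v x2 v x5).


Scan each clause for unnegated literals.
Clause 1: 1 positive; Clause 2: 1 positive; Clause 3: 1 positive; Clause 4: 2 positive; Clause 5: 1 positive; Clause 6: 1 positive; Clause 7: 2 positive.
Total positive literal occurrences = 9.

9


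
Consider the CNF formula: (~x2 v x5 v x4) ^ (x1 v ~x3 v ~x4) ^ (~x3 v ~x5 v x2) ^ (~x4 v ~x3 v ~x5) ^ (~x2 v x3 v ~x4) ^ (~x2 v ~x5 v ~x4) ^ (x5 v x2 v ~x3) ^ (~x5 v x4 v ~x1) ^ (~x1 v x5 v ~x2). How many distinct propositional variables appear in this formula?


Identify each distinct variable in the formula.
Variables found: x1, x2, x3, x4, x5.
Total distinct variables = 5.

5


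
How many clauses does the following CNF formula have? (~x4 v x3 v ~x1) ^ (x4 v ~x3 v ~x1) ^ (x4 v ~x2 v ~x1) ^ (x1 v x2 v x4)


Each group enclosed in parentheses joined by ^ is one clause.
Counting the conjuncts: 4 clauses.

4


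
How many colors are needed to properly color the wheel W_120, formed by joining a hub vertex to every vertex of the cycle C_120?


W_120 consists of the cycle C_120 together with a hub vertex adjacent to every cycle vertex.
The cycle C_120 needs 2 colors (even cycle -> 2).
The hub is adjacent to every cycle vertex, so it must receive a new color distinct from all of them.
Chromatic number = 2 + 1 = 3.

3


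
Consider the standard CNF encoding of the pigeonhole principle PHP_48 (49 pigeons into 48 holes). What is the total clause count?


The PHP encoding has two parts:
1) At-least-one-hole clauses: 49 (one per pigeon, each with 48 literals).
2) At-most-one-pigeon-per-hole clauses: 48 holes * C(49,2) = 48 * 1176 = 56448.
Total clauses = 49 + 56448 = 56497.

56497


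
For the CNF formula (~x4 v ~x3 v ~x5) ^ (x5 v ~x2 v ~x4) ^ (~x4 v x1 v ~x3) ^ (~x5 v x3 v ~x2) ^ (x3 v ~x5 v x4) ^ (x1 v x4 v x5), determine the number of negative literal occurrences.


Scan each clause for negated literals.
Clause 1: 3 negative; Clause 2: 2 negative; Clause 3: 2 negative; Clause 4: 2 negative; Clause 5: 1 negative; Clause 6: 0 negative.
Total negative literal occurrences = 10.

10


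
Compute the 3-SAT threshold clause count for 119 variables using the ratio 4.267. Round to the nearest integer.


The 3-SAT phase transition occurs at approximately 4.267 clauses per variable.
m = 4.267 * 119 = 507.773.
Rounded to nearest integer: 508.

508


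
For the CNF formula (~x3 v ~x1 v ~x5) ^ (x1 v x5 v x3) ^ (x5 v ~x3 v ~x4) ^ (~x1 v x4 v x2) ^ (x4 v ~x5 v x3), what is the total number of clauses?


Each group enclosed in parentheses joined by ^ is one clause.
Counting the conjuncts: 5 clauses.

5


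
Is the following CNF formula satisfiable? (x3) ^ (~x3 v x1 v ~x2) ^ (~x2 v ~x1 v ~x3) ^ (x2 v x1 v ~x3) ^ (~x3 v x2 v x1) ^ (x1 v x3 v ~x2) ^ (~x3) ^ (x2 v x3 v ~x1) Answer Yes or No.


Check all 8 possible truth assignments.
Number of satisfying assignments found: 0.
The formula is unsatisfiable.

No


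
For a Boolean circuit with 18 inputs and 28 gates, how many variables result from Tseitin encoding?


The Tseitin transformation introduces one auxiliary variable per gate.
Total variables = inputs + gates = 18 + 28 = 46.

46


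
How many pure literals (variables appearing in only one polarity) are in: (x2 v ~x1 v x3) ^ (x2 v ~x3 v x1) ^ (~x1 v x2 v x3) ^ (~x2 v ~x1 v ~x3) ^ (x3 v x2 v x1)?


A pure literal appears in only one polarity across all clauses.
No pure literals found.
Count = 0.

0


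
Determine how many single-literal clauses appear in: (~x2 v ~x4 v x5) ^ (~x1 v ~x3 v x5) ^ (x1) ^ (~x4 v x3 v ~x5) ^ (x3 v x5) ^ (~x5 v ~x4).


A unit clause contains exactly one literal.
Unit clauses found: (x1).
Count = 1.

1


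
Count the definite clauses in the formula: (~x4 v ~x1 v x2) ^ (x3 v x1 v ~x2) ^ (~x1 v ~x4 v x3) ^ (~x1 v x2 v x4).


A definite clause has exactly one positive literal.
Clause 1: 1 positive -> definite
Clause 2: 2 positive -> not definite
Clause 3: 1 positive -> definite
Clause 4: 2 positive -> not definite
Definite clause count = 2.

2


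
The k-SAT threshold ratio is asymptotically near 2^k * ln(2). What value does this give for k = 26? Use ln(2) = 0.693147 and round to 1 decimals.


Using the asymptotic formula: threshold ~ 2^k * ln(2).
2^26 = 67108864.
67108864 * 0.693147 = 46516307.8.

46516307.8


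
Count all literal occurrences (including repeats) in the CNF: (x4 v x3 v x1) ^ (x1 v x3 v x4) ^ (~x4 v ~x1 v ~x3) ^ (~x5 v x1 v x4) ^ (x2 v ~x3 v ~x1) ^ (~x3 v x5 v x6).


Clause lengths: 3, 3, 3, 3, 3, 3.
Sum = 3 + 3 + 3 + 3 + 3 + 3 = 18.

18


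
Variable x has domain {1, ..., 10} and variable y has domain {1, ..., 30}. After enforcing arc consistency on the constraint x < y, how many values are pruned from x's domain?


For the constraint x < y, x needs a supporting value in y's domain.
x can be at most 29 (one less than y's maximum).
Valid x values from domain: 10 out of 10.
Pruned = 10 - 10 = 0.

0


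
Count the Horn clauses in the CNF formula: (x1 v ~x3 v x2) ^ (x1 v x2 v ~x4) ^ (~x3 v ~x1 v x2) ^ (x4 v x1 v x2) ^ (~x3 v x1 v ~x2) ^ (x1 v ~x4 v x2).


A Horn clause has at most one positive literal.
Clause 1: 2 positive lit(s) -> not Horn
Clause 2: 2 positive lit(s) -> not Horn
Clause 3: 1 positive lit(s) -> Horn
Clause 4: 3 positive lit(s) -> not Horn
Clause 5: 1 positive lit(s) -> Horn
Clause 6: 2 positive lit(s) -> not Horn
Total Horn clauses = 2.

2


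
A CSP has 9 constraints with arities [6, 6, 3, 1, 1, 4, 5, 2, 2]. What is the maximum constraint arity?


The arities are: 6, 6, 3, 1, 1, 4, 5, 2, 2.
Scan for the maximum value.
Maximum arity = 6.

6


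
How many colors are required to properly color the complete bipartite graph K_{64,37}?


K_{64,37} is bipartite by definition: the two parts are independent sets, with every edge crossing between them.
Color all vertices in one part with color 1 and all vertices in the other part with color 2.
Since the graph has at least one edge, one color does not suffice.
Chromatic number = 2.

2


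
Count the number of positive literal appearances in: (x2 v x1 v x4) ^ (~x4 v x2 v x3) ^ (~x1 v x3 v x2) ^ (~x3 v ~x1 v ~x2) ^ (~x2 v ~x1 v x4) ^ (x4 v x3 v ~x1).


Scan each clause for unnegated literals.
Clause 1: 3 positive; Clause 2: 2 positive; Clause 3: 2 positive; Clause 4: 0 positive; Clause 5: 1 positive; Clause 6: 2 positive.
Total positive literal occurrences = 10.

10


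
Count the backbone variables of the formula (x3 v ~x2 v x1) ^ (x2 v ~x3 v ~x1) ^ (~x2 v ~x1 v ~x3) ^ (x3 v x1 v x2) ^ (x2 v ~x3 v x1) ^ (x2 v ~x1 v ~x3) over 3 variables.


Find all satisfying assignments: 3 model(s).
Check which variables have the same value in every model.
No variable is fixed across all models.
Backbone size = 0.

0


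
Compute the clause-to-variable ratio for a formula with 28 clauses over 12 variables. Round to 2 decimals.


Clause-to-variable ratio = clauses / variables.
28 / 12 = 2.33.

2.33


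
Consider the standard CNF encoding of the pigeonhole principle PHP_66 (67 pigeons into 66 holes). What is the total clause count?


The PHP encoding has two parts:
1) At-least-one-hole clauses: 67 (one per pigeon, each with 66 literals).
2) At-most-one-pigeon-per-hole clauses: 66 holes * C(67,2) = 66 * 2211 = 145926.
Total clauses = 67 + 145926 = 145993.

145993


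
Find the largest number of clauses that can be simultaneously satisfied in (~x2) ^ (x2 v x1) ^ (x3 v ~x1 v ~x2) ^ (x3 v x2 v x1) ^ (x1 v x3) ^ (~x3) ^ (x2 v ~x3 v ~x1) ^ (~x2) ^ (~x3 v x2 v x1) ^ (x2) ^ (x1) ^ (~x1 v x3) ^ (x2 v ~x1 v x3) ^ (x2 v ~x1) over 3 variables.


Enumerate all 8 truth assignments.
For each, count how many of the 14 clauses are satisfied.
The formula is not fully satisfiable, so the maximum is below 14.
Maximum simultaneously satisfiable clauses = 11.

11


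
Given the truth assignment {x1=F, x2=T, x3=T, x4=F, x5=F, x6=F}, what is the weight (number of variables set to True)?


The weight is the number of variables assigned True.
True variables: x2, x3.
Weight = 2.

2


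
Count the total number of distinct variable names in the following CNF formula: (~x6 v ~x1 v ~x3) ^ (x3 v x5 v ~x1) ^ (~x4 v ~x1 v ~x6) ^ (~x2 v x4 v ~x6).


Identify each distinct variable in the formula.
Variables found: x1, x2, x3, x4, x5, x6.
Total distinct variables = 6.

6


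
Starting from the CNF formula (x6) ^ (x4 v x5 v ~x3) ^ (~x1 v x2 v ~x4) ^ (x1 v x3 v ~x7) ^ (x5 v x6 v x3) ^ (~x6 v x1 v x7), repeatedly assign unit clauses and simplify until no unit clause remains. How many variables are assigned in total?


Unit propagation repeatedly assigns the literal in any unit clause, then simplifies.
Assignments in order: x6 = T.
No further unit clauses remain.
Total variables assigned = 1.

1


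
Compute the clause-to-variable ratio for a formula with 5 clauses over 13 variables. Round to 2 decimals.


Clause-to-variable ratio = clauses / variables.
5 / 13 = 0.38.

0.38


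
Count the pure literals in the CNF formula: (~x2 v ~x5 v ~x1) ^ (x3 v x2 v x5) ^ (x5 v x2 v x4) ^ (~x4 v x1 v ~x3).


A pure literal appears in only one polarity across all clauses.
No pure literals found.
Count = 0.

0


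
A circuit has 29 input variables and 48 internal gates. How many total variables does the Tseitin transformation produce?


The Tseitin transformation introduces one auxiliary variable per gate.
Total variables = inputs + gates = 29 + 48 = 77.

77


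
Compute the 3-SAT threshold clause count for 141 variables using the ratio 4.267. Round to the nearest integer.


The 3-SAT phase transition occurs at approximately 4.267 clauses per variable.
m = 4.267 * 141 = 601.647.
Rounded to nearest integer: 602.

602


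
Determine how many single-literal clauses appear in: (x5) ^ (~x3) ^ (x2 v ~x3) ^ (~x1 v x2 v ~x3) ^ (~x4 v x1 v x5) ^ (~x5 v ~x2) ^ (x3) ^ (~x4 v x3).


A unit clause contains exactly one literal.
Unit clauses found: (x5), (~x3), (x3).
Count = 3.

3


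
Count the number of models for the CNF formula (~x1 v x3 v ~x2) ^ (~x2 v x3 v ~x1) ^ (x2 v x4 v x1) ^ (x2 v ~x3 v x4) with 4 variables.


Enumerate all 16 truth assignments over 4 variables.
Test each against every clause.
Satisfying assignments found: 11.

11


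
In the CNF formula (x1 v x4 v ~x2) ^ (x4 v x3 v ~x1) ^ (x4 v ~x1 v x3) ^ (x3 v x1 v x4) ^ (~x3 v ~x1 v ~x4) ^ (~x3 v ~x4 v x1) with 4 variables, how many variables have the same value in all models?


Find all satisfying assignments: 7 model(s).
Check which variables have the same value in every model.
No variable is fixed across all models.
Backbone size = 0.

0


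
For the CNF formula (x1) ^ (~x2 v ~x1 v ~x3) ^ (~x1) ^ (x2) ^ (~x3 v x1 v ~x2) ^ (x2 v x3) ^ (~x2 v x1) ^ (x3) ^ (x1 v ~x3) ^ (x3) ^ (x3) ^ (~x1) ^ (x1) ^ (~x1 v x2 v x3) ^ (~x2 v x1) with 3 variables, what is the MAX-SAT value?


Enumerate all 8 truth assignments.
For each, count how many of the 15 clauses are satisfied.
The formula is not fully satisfiable, so the maximum is below 15.
Maximum simultaneously satisfiable clauses = 12.

12


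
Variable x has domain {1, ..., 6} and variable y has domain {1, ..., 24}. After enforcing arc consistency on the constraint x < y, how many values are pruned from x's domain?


For the constraint x < y, x needs a supporting value in y's domain.
x can be at most 23 (one less than y's maximum).
Valid x values from domain: 6 out of 6.
Pruned = 6 - 6 = 0.

0


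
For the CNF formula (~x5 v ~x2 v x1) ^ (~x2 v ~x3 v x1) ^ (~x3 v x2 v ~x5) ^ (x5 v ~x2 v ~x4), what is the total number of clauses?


Each group enclosed in parentheses joined by ^ is one clause.
Counting the conjuncts: 4 clauses.

4


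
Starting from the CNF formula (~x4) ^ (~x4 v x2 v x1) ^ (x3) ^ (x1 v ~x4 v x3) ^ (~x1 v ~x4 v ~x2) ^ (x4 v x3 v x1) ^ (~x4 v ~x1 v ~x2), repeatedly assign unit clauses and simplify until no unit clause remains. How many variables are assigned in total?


Unit propagation repeatedly assigns the literal in any unit clause, then simplifies.
Assignments in order: x4 = F, x3 = T.
No further unit clauses remain.
Total variables assigned = 2.

2


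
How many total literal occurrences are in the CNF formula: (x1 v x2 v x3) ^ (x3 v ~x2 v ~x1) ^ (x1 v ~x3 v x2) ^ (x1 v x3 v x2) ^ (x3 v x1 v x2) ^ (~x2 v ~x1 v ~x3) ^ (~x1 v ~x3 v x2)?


Clause lengths: 3, 3, 3, 3, 3, 3, 3.
Sum = 3 + 3 + 3 + 3 + 3 + 3 + 3 = 21.

21


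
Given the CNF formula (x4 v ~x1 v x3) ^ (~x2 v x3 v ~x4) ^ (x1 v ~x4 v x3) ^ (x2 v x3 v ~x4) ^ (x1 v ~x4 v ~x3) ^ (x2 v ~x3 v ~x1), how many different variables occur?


Identify each distinct variable in the formula.
Variables found: x1, x2, x3, x4.
Total distinct variables = 4.

4


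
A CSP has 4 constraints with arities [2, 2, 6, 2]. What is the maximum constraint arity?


The arities are: 2, 2, 6, 2.
Scan for the maximum value.
Maximum arity = 6.

6


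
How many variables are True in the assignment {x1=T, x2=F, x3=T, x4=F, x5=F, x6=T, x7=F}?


The weight is the number of variables assigned True.
True variables: x1, x3, x6.
Weight = 3.

3


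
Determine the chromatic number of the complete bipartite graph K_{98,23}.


K_{98,23} is bipartite by definition: the two parts are independent sets, with every edge crossing between them.
Color all vertices in one part with color 1 and all vertices in the other part with color 2.
Since the graph has at least one edge, one color does not suffice.
Chromatic number = 2.

2


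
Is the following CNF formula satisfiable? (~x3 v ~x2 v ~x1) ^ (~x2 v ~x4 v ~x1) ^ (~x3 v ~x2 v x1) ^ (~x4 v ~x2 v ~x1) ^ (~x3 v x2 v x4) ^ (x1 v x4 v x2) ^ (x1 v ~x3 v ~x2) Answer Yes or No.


Check all 16 possible truth assignments.
Number of satisfying assignments found: 8.
The formula is satisfiable.

Yes


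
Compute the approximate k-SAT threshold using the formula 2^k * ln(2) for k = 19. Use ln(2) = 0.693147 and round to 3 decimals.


Using the asymptotic formula: threshold ~ 2^k * ln(2).
2^19 = 524288.
524288 * 0.693147 = 363408.654.

363408.654


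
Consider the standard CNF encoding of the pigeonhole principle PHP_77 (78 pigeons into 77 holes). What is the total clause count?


The PHP encoding has two parts:
1) At-least-one-hole clauses: 78 (one per pigeon, each with 77 literals).
2) At-most-one-pigeon-per-hole clauses: 77 holes * C(78,2) = 77 * 3003 = 231231.
Total clauses = 78 + 231231 = 231309.

231309


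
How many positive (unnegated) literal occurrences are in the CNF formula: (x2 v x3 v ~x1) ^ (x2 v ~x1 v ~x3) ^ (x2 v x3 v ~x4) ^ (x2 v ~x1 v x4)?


Scan each clause for unnegated literals.
Clause 1: 2 positive; Clause 2: 1 positive; Clause 3: 2 positive; Clause 4: 2 positive.
Total positive literal occurrences = 7.

7


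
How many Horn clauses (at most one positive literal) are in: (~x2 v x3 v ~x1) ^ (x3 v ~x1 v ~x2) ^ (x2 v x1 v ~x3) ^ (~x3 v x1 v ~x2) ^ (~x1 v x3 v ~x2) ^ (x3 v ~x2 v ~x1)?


A Horn clause has at most one positive literal.
Clause 1: 1 positive lit(s) -> Horn
Clause 2: 1 positive lit(s) -> Horn
Clause 3: 2 positive lit(s) -> not Horn
Clause 4: 1 positive lit(s) -> Horn
Clause 5: 1 positive lit(s) -> Horn
Clause 6: 1 positive lit(s) -> Horn
Total Horn clauses = 5.

5


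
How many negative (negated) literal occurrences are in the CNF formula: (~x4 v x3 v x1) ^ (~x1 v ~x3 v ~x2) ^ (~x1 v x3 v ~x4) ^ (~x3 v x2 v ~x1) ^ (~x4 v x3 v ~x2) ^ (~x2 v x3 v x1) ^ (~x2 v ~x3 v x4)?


Scan each clause for negated literals.
Clause 1: 1 negative; Clause 2: 3 negative; Clause 3: 2 negative; Clause 4: 2 negative; Clause 5: 2 negative; Clause 6: 1 negative; Clause 7: 2 negative.
Total negative literal occurrences = 13.

13


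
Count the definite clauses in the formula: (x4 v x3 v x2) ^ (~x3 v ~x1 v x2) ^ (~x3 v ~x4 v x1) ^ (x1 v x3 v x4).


A definite clause has exactly one positive literal.
Clause 1: 3 positive -> not definite
Clause 2: 1 positive -> definite
Clause 3: 1 positive -> definite
Clause 4: 3 positive -> not definite
Definite clause count = 2.

2


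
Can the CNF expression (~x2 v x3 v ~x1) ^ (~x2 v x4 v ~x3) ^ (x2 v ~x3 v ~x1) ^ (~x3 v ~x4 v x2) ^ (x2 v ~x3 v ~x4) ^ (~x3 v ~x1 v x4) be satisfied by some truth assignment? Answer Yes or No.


Check all 16 possible truth assignments.
Number of satisfying assignments found: 9.
The formula is satisfiable.

Yes


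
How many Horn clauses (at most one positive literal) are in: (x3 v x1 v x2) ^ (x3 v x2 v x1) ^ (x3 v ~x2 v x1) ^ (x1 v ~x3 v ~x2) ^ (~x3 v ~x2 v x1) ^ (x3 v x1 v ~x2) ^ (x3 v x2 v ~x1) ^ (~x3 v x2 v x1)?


A Horn clause has at most one positive literal.
Clause 1: 3 positive lit(s) -> not Horn
Clause 2: 3 positive lit(s) -> not Horn
Clause 3: 2 positive lit(s) -> not Horn
Clause 4: 1 positive lit(s) -> Horn
Clause 5: 1 positive lit(s) -> Horn
Clause 6: 2 positive lit(s) -> not Horn
Clause 7: 2 positive lit(s) -> not Horn
Clause 8: 2 positive lit(s) -> not Horn
Total Horn clauses = 2.

2


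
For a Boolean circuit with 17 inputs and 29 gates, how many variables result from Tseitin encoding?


The Tseitin transformation introduces one auxiliary variable per gate.
Total variables = inputs + gates = 17 + 29 = 46.

46


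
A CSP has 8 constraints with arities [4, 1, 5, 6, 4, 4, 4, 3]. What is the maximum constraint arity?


The arities are: 4, 1, 5, 6, 4, 4, 4, 3.
Scan for the maximum value.
Maximum arity = 6.

6


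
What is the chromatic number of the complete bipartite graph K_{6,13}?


K_{6,13} is bipartite by definition: the two parts are independent sets, with every edge crossing between them.
Color all vertices in one part with color 1 and all vertices in the other part with color 2.
Since the graph has at least one edge, one color does not suffice.
Chromatic number = 2.

2


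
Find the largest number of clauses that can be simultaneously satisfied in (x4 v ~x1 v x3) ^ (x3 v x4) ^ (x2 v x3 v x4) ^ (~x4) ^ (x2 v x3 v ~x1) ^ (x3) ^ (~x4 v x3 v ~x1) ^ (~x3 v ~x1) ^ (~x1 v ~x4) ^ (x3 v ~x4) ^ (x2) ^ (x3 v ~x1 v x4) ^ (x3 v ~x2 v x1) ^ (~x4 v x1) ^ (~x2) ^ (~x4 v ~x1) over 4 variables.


Enumerate all 16 truth assignments.
For each, count how many of the 16 clauses are satisfied.
The formula is not fully satisfiable, so the maximum is below 16.
Maximum simultaneously satisfiable clauses = 15.

15


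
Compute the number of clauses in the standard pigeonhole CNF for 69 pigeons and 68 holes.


The PHP encoding has two parts:
1) At-least-one-hole clauses: 69 (one per pigeon, each with 68 literals).
2) At-most-one-pigeon-per-hole clauses: 68 holes * C(69,2) = 68 * 2346 = 159528.
Total clauses = 69 + 159528 = 159597.

159597


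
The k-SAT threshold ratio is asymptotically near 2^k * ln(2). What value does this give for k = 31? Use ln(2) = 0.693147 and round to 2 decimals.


Using the asymptotic formula: threshold ~ 2^k * ln(2).
2^31 = 2147483648.
2147483648 * 0.693147 = 1488521848.16.

1488521848.16


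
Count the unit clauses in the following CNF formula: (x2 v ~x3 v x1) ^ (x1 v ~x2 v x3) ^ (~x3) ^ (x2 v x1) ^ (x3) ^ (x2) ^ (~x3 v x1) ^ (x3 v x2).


A unit clause contains exactly one literal.
Unit clauses found: (~x3), (x3), (x2).
Count = 3.

3


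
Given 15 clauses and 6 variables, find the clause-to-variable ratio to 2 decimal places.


Clause-to-variable ratio = clauses / variables.
15 / 6 = 2.5.

2.5


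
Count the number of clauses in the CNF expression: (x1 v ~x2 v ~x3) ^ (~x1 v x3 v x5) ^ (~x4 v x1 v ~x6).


Each group enclosed in parentheses joined by ^ is one clause.
Counting the conjuncts: 3 clauses.

3


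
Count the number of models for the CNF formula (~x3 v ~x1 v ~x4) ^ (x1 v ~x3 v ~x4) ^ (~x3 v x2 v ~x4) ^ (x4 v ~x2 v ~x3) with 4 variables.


Enumerate all 16 truth assignments over 4 variables.
Test each against every clause.
Satisfying assignments found: 10.

10


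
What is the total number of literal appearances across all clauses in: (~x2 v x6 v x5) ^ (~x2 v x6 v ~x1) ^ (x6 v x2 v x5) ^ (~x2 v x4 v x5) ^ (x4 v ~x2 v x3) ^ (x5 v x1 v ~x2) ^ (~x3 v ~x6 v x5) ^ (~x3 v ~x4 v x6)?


Clause lengths: 3, 3, 3, 3, 3, 3, 3, 3.
Sum = 3 + 3 + 3 + 3 + 3 + 3 + 3 + 3 = 24.

24


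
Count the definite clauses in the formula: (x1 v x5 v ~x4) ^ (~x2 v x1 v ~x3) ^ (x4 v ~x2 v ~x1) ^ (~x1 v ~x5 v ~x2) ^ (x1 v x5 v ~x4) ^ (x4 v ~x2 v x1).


A definite clause has exactly one positive literal.
Clause 1: 2 positive -> not definite
Clause 2: 1 positive -> definite
Clause 3: 1 positive -> definite
Clause 4: 0 positive -> not definite
Clause 5: 2 positive -> not definite
Clause 6: 2 positive -> not definite
Definite clause count = 2.

2


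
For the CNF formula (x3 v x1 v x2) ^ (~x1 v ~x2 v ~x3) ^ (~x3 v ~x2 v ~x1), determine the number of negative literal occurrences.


Scan each clause for negated literals.
Clause 1: 0 negative; Clause 2: 3 negative; Clause 3: 3 negative.
Total negative literal occurrences = 6.

6


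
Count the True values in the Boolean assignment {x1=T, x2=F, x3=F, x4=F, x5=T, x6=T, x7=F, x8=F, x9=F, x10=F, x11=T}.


The weight is the number of variables assigned True.
True variables: x1, x5, x6, x11.
Weight = 4.

4


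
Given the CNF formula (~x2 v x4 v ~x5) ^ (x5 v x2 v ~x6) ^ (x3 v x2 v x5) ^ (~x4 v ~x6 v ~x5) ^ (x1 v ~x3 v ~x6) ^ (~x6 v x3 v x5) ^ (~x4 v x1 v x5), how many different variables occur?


Identify each distinct variable in the formula.
Variables found: x1, x2, x3, x4, x5, x6.
Total distinct variables = 6.

6


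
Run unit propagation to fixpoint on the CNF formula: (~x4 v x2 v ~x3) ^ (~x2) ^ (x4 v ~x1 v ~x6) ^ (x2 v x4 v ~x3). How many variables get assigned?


Unit propagation repeatedly assigns the literal in any unit clause, then simplifies.
Assignments in order: x2 = F.
No further unit clauses remain.
Total variables assigned = 1.

1


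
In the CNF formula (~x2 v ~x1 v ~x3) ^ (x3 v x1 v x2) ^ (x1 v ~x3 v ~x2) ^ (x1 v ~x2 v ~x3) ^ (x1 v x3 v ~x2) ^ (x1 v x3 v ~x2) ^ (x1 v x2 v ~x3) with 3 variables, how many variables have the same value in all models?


Find all satisfying assignments: 3 model(s).
Check which variables have the same value in every model.
Fixed variables: x1=T.
Backbone size = 1.

1


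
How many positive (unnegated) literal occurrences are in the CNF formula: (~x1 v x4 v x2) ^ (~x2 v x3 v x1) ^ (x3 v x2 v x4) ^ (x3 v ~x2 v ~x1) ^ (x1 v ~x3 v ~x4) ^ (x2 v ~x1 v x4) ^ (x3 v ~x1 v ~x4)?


Scan each clause for unnegated literals.
Clause 1: 2 positive; Clause 2: 2 positive; Clause 3: 3 positive; Clause 4: 1 positive; Clause 5: 1 positive; Clause 6: 2 positive; Clause 7: 1 positive.
Total positive literal occurrences = 12.

12


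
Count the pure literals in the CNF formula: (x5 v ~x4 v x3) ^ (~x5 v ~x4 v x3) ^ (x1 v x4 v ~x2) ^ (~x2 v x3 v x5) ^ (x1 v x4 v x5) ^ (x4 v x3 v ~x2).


A pure literal appears in only one polarity across all clauses.
Pure literals: x1 (positive only), x2 (negative only), x3 (positive only).
Count = 3.

3


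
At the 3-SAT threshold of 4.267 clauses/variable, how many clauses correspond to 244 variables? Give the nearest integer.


The 3-SAT phase transition occurs at approximately 4.267 clauses per variable.
m = 4.267 * 244 = 1041.148.
Rounded to nearest integer: 1041.

1041


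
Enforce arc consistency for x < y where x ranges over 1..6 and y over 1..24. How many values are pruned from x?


For the constraint x < y, x needs a supporting value in y's domain.
x can be at most 23 (one less than y's maximum).
Valid x values from domain: 6 out of 6.
Pruned = 6 - 6 = 0.

0


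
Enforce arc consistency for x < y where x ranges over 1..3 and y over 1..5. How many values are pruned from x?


For the constraint x < y, x needs a supporting value in y's domain.
x can be at most 4 (one less than y's maximum).
Valid x values from domain: 3 out of 3.
Pruned = 3 - 3 = 0.

0


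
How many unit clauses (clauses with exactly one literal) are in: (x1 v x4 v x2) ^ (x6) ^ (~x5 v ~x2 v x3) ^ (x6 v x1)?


A unit clause contains exactly one literal.
Unit clauses found: (x6).
Count = 1.

1


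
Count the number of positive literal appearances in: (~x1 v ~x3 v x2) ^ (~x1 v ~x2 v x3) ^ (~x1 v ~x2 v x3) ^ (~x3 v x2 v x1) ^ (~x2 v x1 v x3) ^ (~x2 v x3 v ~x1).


Scan each clause for unnegated literals.
Clause 1: 1 positive; Clause 2: 1 positive; Clause 3: 1 positive; Clause 4: 2 positive; Clause 5: 2 positive; Clause 6: 1 positive.
Total positive literal occurrences = 8.

8


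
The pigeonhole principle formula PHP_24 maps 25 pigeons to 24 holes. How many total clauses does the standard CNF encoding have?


The PHP encoding has two parts:
1) At-least-one-hole clauses: 25 (one per pigeon, each with 24 literals).
2) At-most-one-pigeon-per-hole clauses: 24 holes * C(25,2) = 24 * 300 = 7200.
Total clauses = 25 + 7200 = 7225.

7225


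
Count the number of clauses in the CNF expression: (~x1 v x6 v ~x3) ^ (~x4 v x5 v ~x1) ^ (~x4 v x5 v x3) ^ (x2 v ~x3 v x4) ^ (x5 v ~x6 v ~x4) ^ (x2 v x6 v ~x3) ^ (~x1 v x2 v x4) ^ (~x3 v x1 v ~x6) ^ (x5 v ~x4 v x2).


Each group enclosed in parentheses joined by ^ is one clause.
Counting the conjuncts: 9 clauses.

9


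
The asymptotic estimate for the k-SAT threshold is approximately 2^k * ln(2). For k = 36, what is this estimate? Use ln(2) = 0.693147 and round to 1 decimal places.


Using the asymptotic formula: threshold ~ 2^k * ln(2).
2^36 = 68719476736.
68719476736 * 0.693147 = 47632699141.1.

47632699141.1


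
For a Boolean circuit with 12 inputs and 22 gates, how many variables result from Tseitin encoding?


The Tseitin transformation introduces one auxiliary variable per gate.
Total variables = inputs + gates = 12 + 22 = 34.

34


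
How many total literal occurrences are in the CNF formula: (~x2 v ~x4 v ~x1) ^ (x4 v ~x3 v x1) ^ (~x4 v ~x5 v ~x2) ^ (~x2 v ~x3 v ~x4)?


Clause lengths: 3, 3, 3, 3.
Sum = 3 + 3 + 3 + 3 = 12.

12


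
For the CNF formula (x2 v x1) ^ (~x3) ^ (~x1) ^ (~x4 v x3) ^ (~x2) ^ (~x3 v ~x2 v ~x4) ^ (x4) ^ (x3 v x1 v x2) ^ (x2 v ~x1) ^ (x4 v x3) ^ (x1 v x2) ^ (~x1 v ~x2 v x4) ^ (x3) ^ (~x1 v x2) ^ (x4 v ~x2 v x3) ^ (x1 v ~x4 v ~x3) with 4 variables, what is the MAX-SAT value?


Enumerate all 16 truth assignments.
For each, count how many of the 16 clauses are satisfied.
The formula is not fully satisfiable, so the maximum is below 16.
Maximum simultaneously satisfiable clauses = 13.

13


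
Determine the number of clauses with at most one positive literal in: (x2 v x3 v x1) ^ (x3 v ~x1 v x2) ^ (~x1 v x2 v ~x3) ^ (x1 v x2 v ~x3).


A Horn clause has at most one positive literal.
Clause 1: 3 positive lit(s) -> not Horn
Clause 2: 2 positive lit(s) -> not Horn
Clause 3: 1 positive lit(s) -> Horn
Clause 4: 2 positive lit(s) -> not Horn
Total Horn clauses = 1.

1


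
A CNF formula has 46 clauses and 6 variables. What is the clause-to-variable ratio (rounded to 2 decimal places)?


Clause-to-variable ratio = clauses / variables.
46 / 6 = 7.67.

7.67


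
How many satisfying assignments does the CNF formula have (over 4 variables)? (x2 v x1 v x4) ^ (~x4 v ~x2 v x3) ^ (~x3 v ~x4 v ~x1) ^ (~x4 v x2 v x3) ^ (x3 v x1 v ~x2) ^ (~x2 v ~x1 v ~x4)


Enumerate all 16 truth assignments over 4 variables.
Test each against every clause.
Satisfying assignments found: 7.

7


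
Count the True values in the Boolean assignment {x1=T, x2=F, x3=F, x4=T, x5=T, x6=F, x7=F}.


The weight is the number of variables assigned True.
True variables: x1, x4, x5.
Weight = 3.

3


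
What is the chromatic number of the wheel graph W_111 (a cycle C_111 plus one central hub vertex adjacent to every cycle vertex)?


W_111 consists of the cycle C_111 together with a hub vertex adjacent to every cycle vertex.
The cycle C_111 needs 3 colors (odd cycle -> 3).
The hub is adjacent to every cycle vertex, so it must receive a new color distinct from all of them.
Chromatic number = 3 + 1 = 4.

4


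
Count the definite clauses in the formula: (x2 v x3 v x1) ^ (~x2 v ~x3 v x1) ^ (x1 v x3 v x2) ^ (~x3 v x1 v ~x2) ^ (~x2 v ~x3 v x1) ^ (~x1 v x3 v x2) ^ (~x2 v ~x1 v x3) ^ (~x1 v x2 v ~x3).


A definite clause has exactly one positive literal.
Clause 1: 3 positive -> not definite
Clause 2: 1 positive -> definite
Clause 3: 3 positive -> not definite
Clause 4: 1 positive -> definite
Clause 5: 1 positive -> definite
Clause 6: 2 positive -> not definite
Clause 7: 1 positive -> definite
Clause 8: 1 positive -> definite
Definite clause count = 5.

5


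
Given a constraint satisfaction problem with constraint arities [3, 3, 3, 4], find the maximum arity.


The arities are: 3, 3, 3, 4.
Scan for the maximum value.
Maximum arity = 4.

4


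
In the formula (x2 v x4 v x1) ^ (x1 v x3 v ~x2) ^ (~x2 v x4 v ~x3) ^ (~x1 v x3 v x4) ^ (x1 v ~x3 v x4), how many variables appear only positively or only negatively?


A pure literal appears in only one polarity across all clauses.
Pure literals: x4 (positive only).
Count = 1.

1


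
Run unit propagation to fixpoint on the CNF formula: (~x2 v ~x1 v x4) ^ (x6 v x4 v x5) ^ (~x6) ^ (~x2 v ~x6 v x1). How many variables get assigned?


Unit propagation repeatedly assigns the literal in any unit clause, then simplifies.
Assignments in order: x6 = F.
No further unit clauses remain.
Total variables assigned = 1.

1


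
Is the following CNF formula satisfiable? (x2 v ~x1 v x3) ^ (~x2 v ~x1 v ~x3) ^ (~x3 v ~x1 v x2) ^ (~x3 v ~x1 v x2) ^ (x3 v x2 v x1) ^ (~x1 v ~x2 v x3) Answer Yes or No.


Check all 8 possible truth assignments.
Number of satisfying assignments found: 3.
The formula is satisfiable.

Yes


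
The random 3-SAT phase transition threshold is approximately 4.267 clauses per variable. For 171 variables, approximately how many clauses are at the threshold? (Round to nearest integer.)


The 3-SAT phase transition occurs at approximately 4.267 clauses per variable.
m = 4.267 * 171 = 729.657.
Rounded to nearest integer: 730.

730


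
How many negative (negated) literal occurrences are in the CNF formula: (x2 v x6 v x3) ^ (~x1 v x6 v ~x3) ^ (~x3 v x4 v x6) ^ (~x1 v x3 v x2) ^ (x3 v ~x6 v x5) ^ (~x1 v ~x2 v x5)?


Scan each clause for negated literals.
Clause 1: 0 negative; Clause 2: 2 negative; Clause 3: 1 negative; Clause 4: 1 negative; Clause 5: 1 negative; Clause 6: 2 negative.
Total negative literal occurrences = 7.

7


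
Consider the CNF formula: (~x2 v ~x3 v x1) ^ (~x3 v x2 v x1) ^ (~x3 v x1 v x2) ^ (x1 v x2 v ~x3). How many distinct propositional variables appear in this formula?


Identify each distinct variable in the formula.
Variables found: x1, x2, x3.
Total distinct variables = 3.

3


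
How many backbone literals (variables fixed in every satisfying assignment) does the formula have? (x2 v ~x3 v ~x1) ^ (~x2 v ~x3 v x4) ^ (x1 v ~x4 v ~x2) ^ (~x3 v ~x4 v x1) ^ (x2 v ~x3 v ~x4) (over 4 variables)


Find all satisfying assignments: 9 model(s).
Check which variables have the same value in every model.
No variable is fixed across all models.
Backbone size = 0.

0


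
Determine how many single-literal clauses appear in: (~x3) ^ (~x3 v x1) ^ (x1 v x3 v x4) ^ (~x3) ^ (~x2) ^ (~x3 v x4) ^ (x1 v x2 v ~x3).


A unit clause contains exactly one literal.
Unit clauses found: (~x3), (~x3), (~x2).
Count = 3.

3


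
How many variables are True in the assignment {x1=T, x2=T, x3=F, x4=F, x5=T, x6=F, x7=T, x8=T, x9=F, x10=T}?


The weight is the number of variables assigned True.
True variables: x1, x2, x5, x7, x8, x10.
Weight = 6.

6


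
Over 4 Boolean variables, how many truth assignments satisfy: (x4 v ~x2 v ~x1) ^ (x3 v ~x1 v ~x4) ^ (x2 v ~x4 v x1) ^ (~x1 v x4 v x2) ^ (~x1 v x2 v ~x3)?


Enumerate all 16 truth assignments over 4 variables.
Test each against every clause.
Satisfying assignments found: 7.

7


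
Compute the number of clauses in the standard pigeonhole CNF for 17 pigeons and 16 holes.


The PHP encoding has two parts:
1) At-least-one-hole clauses: 17 (one per pigeon, each with 16 literals).
2) At-most-one-pigeon-per-hole clauses: 16 holes * C(17,2) = 16 * 136 = 2176.
Total clauses = 17 + 2176 = 2193.

2193


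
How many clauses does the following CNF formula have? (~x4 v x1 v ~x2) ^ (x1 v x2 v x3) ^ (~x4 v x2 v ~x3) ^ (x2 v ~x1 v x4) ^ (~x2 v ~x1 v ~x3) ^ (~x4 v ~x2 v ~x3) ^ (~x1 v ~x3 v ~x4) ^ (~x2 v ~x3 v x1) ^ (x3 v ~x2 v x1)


Each group enclosed in parentheses joined by ^ is one clause.
Counting the conjuncts: 9 clauses.

9


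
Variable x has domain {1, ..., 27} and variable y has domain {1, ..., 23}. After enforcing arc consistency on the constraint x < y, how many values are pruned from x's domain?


For the constraint x < y, x needs a supporting value in y's domain.
x can be at most 22 (one less than y's maximum).
Valid x values from domain: 22 out of 27.
Pruned = 27 - 22 = 5.

5


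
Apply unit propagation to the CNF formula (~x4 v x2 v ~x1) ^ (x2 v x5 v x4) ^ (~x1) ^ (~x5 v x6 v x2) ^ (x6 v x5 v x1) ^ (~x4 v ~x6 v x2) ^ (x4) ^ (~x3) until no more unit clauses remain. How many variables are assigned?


Unit propagation repeatedly assigns the literal in any unit clause, then simplifies.
Assignments in order: x1 = F, x4 = T, x3 = F.
No further unit clauses remain.
Total variables assigned = 3.

3


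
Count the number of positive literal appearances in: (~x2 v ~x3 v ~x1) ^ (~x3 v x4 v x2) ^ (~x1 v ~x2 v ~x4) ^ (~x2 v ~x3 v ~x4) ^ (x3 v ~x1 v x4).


Scan each clause for unnegated literals.
Clause 1: 0 positive; Clause 2: 2 positive; Clause 3: 0 positive; Clause 4: 0 positive; Clause 5: 2 positive.
Total positive literal occurrences = 4.

4


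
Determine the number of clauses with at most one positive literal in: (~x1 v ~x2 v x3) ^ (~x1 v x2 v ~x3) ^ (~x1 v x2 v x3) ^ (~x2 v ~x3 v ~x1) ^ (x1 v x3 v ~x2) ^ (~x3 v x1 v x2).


A Horn clause has at most one positive literal.
Clause 1: 1 positive lit(s) -> Horn
Clause 2: 1 positive lit(s) -> Horn
Clause 3: 2 positive lit(s) -> not Horn
Clause 4: 0 positive lit(s) -> Horn
Clause 5: 2 positive lit(s) -> not Horn
Clause 6: 2 positive lit(s) -> not Horn
Total Horn clauses = 3.

3


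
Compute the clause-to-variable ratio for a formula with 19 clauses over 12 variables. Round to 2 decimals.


Clause-to-variable ratio = clauses / variables.
19 / 12 = 1.58.

1.58


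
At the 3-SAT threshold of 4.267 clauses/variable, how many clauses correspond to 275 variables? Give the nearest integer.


The 3-SAT phase transition occurs at approximately 4.267 clauses per variable.
m = 4.267 * 275 = 1173.425.
Rounded to nearest integer: 1173.

1173


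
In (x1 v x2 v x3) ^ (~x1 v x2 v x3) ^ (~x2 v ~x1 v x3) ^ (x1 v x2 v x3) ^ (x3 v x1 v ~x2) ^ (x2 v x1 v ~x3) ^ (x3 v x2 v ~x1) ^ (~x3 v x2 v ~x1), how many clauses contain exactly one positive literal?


A definite clause has exactly one positive literal.
Clause 1: 3 positive -> not definite
Clause 2: 2 positive -> not definite
Clause 3: 1 positive -> definite
Clause 4: 3 positive -> not definite
Clause 5: 2 positive -> not definite
Clause 6: 2 positive -> not definite
Clause 7: 2 positive -> not definite
Clause 8: 1 positive -> definite
Definite clause count = 2.

2
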